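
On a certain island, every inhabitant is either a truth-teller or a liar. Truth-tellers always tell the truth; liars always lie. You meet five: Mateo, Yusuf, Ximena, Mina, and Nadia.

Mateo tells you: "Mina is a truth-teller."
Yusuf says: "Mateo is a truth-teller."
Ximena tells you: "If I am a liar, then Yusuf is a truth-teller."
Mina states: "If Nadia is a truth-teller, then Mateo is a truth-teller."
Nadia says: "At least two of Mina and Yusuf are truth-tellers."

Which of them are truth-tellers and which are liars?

Consider Mateo. Suppose Mateo is a liar.
Then no assignment of the remaining roles makes every statement match its speaker's type — contradiction.
So Mateo is a truth-teller.
With that fixed, Yusuf's statement is true, so Yusuf is a truth-teller.
With that fixed, Ximena's statement is true, so Ximena is a truth-teller.
With that fixed, Mina's statement is true, so Mina is a truth-teller.
With that fixed, Nadia's statement is true, so Nadia is a truth-teller.

Mateo: truth-teller, Yusuf: truth-teller, Ximena: truth-teller, Mina: truth-teller, Nadia: truth-teller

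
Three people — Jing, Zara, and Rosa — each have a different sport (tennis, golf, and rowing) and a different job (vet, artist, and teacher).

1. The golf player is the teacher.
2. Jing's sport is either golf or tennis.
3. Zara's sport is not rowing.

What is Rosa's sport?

rowing

With clues 1–3, golf and tennis are impossible for Rosa's sport.
That leaves rowing.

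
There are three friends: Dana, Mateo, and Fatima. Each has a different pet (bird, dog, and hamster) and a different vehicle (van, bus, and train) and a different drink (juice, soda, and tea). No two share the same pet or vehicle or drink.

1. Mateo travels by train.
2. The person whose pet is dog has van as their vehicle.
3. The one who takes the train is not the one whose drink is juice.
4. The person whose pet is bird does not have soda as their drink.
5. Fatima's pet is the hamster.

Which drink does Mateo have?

tea

With clues 1–3, juice is impossible for Mateo's drink.
With clues 1–5, soda is impossible for Mateo's drink.
That leaves tea.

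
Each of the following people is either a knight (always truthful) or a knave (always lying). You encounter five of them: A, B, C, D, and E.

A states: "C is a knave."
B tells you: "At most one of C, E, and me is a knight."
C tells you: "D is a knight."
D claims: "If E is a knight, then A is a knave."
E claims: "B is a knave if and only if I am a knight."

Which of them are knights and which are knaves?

Consider A. Suppose A is a knight.
Then no assignment of the remaining roles makes every statement match its speaker's type — contradiction.
So A is a knave.
With that fixed, D's statement is true, so D is a knight.
With that fixed, C's statement is true, so C is a knight.
Consider B. Suppose B is a knight.
Then B's own statement would have to be true, but it can't be — contradiction.
So B is a knave.
Consider E. Suppose E is a knave.
Then B's statement comes out true, contradicting B being a knave.
So E is a knight.

A: knave, B: knave, C: knight, D: knight, E: knight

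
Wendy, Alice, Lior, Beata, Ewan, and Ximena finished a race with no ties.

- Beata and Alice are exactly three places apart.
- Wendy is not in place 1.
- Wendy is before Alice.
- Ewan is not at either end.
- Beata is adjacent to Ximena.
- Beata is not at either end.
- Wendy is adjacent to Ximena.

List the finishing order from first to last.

From clues 1–2: Wendy is in {2,3,4,5,6}.
From clues 1–3: Wendy is in {2,3,4,5}.
From clues 1–5: Lior is in {1,6}.
From clues 1–6: Alice is in {5,6}.
From clues 1–7: Lior → place 1, Ewan → place 2, Beata → place 3, Ximena → place 4, Wendy → place 5, Alice → place 6.

Lior, Ewan, Beata, Ximena, Wendy, Alice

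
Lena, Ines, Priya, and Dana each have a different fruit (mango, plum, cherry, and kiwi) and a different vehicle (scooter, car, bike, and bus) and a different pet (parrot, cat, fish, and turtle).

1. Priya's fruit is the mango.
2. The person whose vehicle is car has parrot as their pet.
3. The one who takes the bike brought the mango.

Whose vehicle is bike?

With clues 1–3, Dana, Ines, and Lena are impossible for the one with vehicle bike.
That leaves Priya.

Priya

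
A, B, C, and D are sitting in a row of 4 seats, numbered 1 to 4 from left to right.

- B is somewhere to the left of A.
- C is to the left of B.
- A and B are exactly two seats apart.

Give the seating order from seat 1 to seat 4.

From clue 1: A is in {2,3,4}.
From clues 1–2: A is in {3,4}.
From clues 1–3: C → seat 1, B → seat 2, D → seat 3, A → seat 4.

C, B, D, A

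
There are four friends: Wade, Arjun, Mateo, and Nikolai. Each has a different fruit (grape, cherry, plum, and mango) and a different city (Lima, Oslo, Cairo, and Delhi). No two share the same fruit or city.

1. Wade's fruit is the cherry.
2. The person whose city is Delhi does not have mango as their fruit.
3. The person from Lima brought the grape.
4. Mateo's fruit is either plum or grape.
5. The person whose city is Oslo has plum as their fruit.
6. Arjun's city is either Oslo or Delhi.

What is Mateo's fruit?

grape

Clue 1 rules out cherry for Mateo's fruit.
With clues 1–4, mango is impossible for Mateo's fruit.
With clues 1–6, plum is impossible for Mateo's fruit.
That leaves grape.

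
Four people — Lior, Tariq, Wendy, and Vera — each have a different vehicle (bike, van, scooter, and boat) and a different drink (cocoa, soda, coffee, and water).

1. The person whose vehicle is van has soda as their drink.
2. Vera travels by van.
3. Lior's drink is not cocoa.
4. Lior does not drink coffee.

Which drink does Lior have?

water

With clues 1–2, soda is impossible for Lior's drink.
With clues 1–3, cocoa is impossible for Lior's drink.
With clues 1–4, coffee is impossible for Lior's drink.
That leaves water.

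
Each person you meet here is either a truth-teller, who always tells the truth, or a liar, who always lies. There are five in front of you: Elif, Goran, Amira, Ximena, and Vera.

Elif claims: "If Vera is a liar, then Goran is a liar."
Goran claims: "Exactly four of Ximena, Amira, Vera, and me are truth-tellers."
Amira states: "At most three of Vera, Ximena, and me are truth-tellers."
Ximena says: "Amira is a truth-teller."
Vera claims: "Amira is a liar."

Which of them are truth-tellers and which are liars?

Regardless of anyone's role, Amira's statement is true, so Amira is a truth-teller.
With that fixed, Ximena's statement is true, so Ximena is a truth-teller.
With that fixed, Vera's statement is false, so Vera is a liar.
With that fixed, Goran's statement is false, so Goran is a liar.
With that fixed, Elif's statement is true, so Elif is a truth-teller.

Elif: truth-teller, Goran: liar, Amira: truth-teller, Ximena: truth-teller, Vera: liar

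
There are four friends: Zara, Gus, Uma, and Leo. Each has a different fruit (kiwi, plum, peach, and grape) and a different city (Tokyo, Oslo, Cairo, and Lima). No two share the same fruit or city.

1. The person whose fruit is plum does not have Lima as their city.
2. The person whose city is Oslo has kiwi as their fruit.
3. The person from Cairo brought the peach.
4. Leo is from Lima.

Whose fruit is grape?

Leo

With clues 1–4, Gus, Uma, and Zara are impossible for the one with fruit grape.
That leaves Leo.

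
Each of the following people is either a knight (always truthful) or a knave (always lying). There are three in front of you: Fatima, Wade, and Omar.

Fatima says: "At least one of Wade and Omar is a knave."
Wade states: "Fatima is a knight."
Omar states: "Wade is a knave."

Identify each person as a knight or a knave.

Fatima: knight, Wade: knight, Omar: knave

Consider Fatima. Suppose Fatima is a knave.
Then no assignment of the remaining roles makes every statement match its speaker's type — contradiction.
So Fatima is a knight.
With that fixed, Wade's statement is true, so Wade is a knight.
With that fixed, Omar's statement is false, so Omar is a knave.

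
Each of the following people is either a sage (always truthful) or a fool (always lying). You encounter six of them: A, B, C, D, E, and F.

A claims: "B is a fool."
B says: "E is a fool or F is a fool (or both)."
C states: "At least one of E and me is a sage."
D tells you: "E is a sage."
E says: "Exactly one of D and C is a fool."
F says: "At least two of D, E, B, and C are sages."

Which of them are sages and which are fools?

A: fool, B: sage, C: fool, D: fool, E: fool, F: fool

Consider A. Suppose A is a sage.
Then no assignment of the remaining roles makes every statement match its speaker's type — contradiction.
So A is a fool.
Consider B. Suppose B is a fool.
Then A's statement comes out true, contradicting A being a fool.
So B is a sage.
Consider C. Suppose C is a sage.
Then no assignment of the remaining roles makes every statement match its speaker's type — contradiction.
So C is a fool.
Consider D. Suppose D is a sage.
Then no assignment of the remaining roles makes every statement match its speaker's type — contradiction.
So D is a fool.
With that fixed, E's statement is false, so E is a fool.
With that fixed, F's statement is false, so F is a fool.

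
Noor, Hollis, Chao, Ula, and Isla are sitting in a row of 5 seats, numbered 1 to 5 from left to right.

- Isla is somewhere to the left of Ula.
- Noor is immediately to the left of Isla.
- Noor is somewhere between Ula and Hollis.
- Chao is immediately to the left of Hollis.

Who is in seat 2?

Hollis

With clues 1–2, Ula is ruled out for seat 2.
With clues 1–3, Isla is ruled out for seat 2.
With clues 1–4, Chao and Noor are ruled out for seat 2.
So seat 2 is Hollis.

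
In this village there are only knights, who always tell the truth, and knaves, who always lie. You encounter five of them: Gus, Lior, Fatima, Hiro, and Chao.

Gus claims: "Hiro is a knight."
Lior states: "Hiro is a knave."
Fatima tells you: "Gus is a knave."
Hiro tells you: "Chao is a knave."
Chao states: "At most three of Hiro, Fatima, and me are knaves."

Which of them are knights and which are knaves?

Gus: knave, Lior: knight, Fatima: knight, Hiro: knave, Chao: knight

Regardless of anyone's role, Chao's statement is true, so Chao is a knight.
With that fixed, Hiro's statement is false, so Hiro is a knave.
With that fixed, Gus's statement is false, so Gus is a knave.
With that fixed, Lior's statement is true, so Lior is a knight.
With that fixed, Fatima's statement is true, so Fatima is a knight.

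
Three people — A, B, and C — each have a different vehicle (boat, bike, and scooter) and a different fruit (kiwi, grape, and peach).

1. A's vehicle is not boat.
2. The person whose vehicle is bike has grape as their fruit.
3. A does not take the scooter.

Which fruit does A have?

grape

With clues 1–3, kiwi and peach are impossible for A's fruit.
That leaves grape.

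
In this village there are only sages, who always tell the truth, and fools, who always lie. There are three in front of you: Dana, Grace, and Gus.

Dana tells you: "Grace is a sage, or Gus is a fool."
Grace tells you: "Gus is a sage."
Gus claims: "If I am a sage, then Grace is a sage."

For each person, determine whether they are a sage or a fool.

Dana: sage, Grace: sage, Gus: sage

Consider Dana. Suppose Dana is a fool.
Then no assignment of the remaining roles makes every statement match its speaker's type — contradiction.
So Dana is a sage.
Consider Grace. Suppose Grace is a fool.
Then whichever role Gus has, Gus's statement has the wrong truth value — contradiction.
So Grace is a sage.
With that fixed, Gus's statement is true, so Gus is a sage.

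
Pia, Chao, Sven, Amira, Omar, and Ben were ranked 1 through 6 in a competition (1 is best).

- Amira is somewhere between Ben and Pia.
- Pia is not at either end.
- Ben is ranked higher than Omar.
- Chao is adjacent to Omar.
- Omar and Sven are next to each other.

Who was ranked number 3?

Pia

With clues 1–4, Ben is ruled out for rank 3.
With clues 1–5, Amira, Chao, Omar, and Sven are ruled out for rank 3.
So rank 3 is Pia.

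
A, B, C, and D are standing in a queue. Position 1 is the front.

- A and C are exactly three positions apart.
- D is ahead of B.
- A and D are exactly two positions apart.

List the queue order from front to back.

C, D, B, A

From clue 1: A is in {1,4}.
From clues 1–2: D → position 2, B → position 3.
From clues 1–3: C → position 1, A → position 4.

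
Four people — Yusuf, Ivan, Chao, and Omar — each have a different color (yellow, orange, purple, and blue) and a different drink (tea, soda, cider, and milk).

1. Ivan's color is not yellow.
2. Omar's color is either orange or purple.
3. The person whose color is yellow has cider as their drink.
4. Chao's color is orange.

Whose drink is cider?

With clues 1–3, Ivan and Omar are impossible for the one with drink cider.
With clues 1–4, Chao is impossible for the one with drink cider.
That leaves Yusuf.

Yusuf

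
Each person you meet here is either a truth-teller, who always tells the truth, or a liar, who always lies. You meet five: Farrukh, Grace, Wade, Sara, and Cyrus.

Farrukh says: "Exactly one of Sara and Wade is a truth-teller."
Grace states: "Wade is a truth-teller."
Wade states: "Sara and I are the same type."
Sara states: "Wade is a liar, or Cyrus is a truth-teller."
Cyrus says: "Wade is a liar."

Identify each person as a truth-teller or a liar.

Consider Farrukh. Suppose Farrukh is a liar.
Then no assignment of the remaining roles makes every statement match its speaker's type — contradiction.
So Farrukh is a truth-teller.
Consider Grace. Suppose Grace is a truth-teller.
Then no assignment of the remaining roles makes every statement match its speaker's type — contradiction.
So Grace is a liar.
Consider Wade. Suppose Wade is a truth-teller.
Then Grace's statement comes out true, contradicting Grace being a liar.
So Wade is a liar.
With that fixed, Sara's statement is true, so Sara is a truth-teller.
With that fixed, Cyrus's statement is true, so Cyrus is a truth-teller.

Farrukh: truth-teller, Grace: liar, Wade: liar, Sara: truth-teller, Cyrus: truth-teller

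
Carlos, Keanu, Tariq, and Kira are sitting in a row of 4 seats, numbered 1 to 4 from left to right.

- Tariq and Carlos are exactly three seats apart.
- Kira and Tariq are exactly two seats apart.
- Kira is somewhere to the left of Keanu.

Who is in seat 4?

Tariq

With clue 1, Keanu and Kira are ruled out for seat 4.
With clues 1–3, Carlos is ruled out for seat 4.
So seat 4 is Tariq.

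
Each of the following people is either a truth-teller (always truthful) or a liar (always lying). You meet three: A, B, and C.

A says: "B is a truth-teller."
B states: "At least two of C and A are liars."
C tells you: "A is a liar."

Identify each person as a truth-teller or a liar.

Consider A. Suppose A is a truth-teller.
Then no assignment of the remaining roles makes every statement match its speaker's type — contradiction.
So A is a liar.
With that fixed, C's statement is true, so C is a truth-teller.
With that fixed, B's statement is false, so B is a liar.

A: liar, B: liar, C: truth-teller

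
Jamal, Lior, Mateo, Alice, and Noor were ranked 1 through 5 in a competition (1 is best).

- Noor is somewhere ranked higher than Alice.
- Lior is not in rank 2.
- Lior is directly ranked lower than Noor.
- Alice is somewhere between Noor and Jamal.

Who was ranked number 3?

With clues 1–3, Alice, Jamal, and Mateo are ruled out for rank 3.
With clues 1–4, Noor is ruled out for rank 3.
So rank 3 is Lior.

Lior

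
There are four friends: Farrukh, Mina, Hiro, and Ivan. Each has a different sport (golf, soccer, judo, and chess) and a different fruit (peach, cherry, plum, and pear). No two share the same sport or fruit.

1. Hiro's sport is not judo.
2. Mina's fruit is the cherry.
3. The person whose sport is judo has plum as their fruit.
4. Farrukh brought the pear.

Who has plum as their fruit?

Ivan

With clues 1–2, Mina is impossible for the one with fruit plum.
With clues 1–3, Hiro is impossible for the one with fruit plum.
With clues 1–4, Farrukh is impossible for the one with fruit plum.
That leaves Ivan.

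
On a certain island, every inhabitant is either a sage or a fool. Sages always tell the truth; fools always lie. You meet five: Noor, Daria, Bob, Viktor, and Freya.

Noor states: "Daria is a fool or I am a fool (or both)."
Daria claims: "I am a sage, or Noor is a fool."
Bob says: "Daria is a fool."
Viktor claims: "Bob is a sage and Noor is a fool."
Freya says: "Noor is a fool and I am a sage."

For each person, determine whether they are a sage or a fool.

Consider Noor. Suppose Noor is a fool.
Then Noor's own statement would have to be false, but it can't be — contradiction.
So Noor is a sage.
With that fixed, Viktor's statement is false, so Viktor is a fool.
With that fixed, Freya's statement is false, so Freya is a fool.
Consider Daria. Suppose Daria is a sage.
Then Noor's statement comes out false, contradicting Noor being a sage.
So Daria is a fool.
With that fixed, Bob's statement is true, so Bob is a sage.

Noor: sage, Daria: fool, Bob: sage, Viktor: fool, Freya: fool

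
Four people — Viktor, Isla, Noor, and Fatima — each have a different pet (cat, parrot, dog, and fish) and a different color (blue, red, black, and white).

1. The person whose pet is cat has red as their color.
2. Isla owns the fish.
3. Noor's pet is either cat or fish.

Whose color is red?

With clues 1–2, Isla is impossible for the one with color red.
With clues 1–3, Fatima and Viktor are impossible for the one with color red.
That leaves Noor.

Noor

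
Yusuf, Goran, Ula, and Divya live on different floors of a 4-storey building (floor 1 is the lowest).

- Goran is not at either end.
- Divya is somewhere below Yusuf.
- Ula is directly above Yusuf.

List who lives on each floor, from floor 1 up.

From clue 1: Goran is in {2,3}.
From clues 1–3: Divya → floor 1, Goran → floor 2, Yusuf → floor 3, Ula → floor 4.

Divya, Goran, Yusuf, Ula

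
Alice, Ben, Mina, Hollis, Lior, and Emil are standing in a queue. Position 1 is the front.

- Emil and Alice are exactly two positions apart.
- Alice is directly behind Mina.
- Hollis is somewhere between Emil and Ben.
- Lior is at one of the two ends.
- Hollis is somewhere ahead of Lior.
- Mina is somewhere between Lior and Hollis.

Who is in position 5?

With clues 1–4, Lior is ruled out for position 5.
With clues 1–5, Hollis and Mina are ruled out for position 5.
With clues 1–6, Ben and Emil are ruled out for position 5.
So position 5 is Alice.

Alice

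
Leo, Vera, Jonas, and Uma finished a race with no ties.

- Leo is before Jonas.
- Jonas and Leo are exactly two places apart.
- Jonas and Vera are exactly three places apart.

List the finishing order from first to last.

From clue 1: Leo is in {1,2,3}.
From clues 1–2: Leo is in {1,2}.
From clues 1–3: Vera → place 1, Leo → place 2, Uma → place 3, Jonas → place 4.

Vera, Leo, Uma, Jonas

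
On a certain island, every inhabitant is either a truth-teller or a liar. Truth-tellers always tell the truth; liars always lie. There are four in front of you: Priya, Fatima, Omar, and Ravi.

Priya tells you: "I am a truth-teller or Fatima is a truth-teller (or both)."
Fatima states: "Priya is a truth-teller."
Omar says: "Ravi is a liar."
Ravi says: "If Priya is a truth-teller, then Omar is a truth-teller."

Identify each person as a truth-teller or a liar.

Priya: liar, Fatima: liar, Omar: liar, Ravi: truth-teller

Consider Priya. Suppose Priya is a truth-teller.
Then no assignment of the remaining roles makes every statement match its speaker's type — contradiction.
So Priya is a liar.
With that fixed, Fatima's statement is false, so Fatima is a liar.
With that fixed, Ravi's statement is true, so Ravi is a truth-teller.
With that fixed, Omar's statement is false, so Omar is a liar.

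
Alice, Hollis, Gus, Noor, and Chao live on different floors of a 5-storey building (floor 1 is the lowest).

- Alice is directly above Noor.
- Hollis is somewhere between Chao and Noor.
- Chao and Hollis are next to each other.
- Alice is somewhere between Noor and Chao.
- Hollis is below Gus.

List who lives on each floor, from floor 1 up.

From clue 1: Alice is in {2,3,4,5}.
From clues 1–2: Hollis is in {2,3,4}.
From clues 1–4: Alice is in {2,3}.
From clues 1–5: Noor → floor 1, Alice → floor 2, Hollis → floor 3, Chao → floor 4, Gus → floor 5.

Noor, Alice, Hollis, Chao, Gus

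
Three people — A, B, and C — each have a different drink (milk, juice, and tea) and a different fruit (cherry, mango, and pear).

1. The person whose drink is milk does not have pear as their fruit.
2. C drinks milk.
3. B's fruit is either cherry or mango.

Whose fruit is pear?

A

With clues 1–2, C is impossible for the one with fruit pear.
With clues 1–3, B is impossible for the one with fruit pear.
That leaves A.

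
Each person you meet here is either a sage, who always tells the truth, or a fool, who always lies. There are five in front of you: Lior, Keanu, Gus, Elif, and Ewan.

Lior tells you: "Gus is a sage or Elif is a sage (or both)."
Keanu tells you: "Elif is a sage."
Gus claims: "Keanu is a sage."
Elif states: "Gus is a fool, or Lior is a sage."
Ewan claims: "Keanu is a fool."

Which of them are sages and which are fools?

Lior: sage, Keanu: sage, Gus: sage, Elif: sage, Ewan: fool

Consider Lior. Suppose Lior is a fool.
Then no assignment of the remaining roles makes every statement match its speaker's type — contradiction.
So Lior is a sage.
With that fixed, Elif's statement is true, so Elif is a sage.
With that fixed, Keanu's statement is true, so Keanu is a sage.
With that fixed, Gus's statement is true, so Gus is a sage.
With that fixed, Ewan's statement is false, so Ewan is a fool.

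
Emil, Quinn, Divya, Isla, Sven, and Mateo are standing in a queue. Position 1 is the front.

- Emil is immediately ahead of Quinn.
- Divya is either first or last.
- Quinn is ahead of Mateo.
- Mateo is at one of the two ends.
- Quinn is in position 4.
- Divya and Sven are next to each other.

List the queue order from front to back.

Divya, Sven, Emil, Quinn, Isla, Mateo

From clue 1: Emil is in {1,2,3,4,5}.
From clues 1–2: Divya is in {1,6}.
From clues 1–4: Divya → position 1, Mateo → position 6.
From clues 1–5: Emil → position 3, Quinn → position 4.
From clues 1–6: Sven → position 2, Isla → position 5.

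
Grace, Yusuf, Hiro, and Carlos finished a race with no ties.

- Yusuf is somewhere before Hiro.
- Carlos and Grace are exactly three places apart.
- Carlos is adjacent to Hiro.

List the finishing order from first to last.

From clue 1: Yusuf is in {1,2,3}.
From clues 1–2: Yusuf → place 2, Hiro → place 3.
From clues 1–3: Grace → place 1, Carlos → place 4.

Grace, Yusuf, Hiro, Carlos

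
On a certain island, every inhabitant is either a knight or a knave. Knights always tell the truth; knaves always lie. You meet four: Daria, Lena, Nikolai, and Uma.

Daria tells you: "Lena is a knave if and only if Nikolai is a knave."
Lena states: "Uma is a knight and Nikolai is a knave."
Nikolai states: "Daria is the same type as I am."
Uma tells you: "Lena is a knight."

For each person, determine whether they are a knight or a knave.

Consider Daria. Suppose Daria is a knave.
Then whichever role Nikolai has, Nikolai's statement has the wrong truth value — contradiction.
So Daria is a knight.
Consider Lena. Suppose Lena is a knight.
Then no assignment of the remaining roles makes every statement match its speaker's type — contradiction.
So Lena is a knave.
With that fixed, Uma's statement is false, so Uma is a knave.
Consider Nikolai. Suppose Nikolai is a knight.
Then Daria's statement comes out false, contradicting Daria being a knight.
So Nikolai is a knave.

Daria: knight, Lena: knave, Nikolai: knave, Uma: knave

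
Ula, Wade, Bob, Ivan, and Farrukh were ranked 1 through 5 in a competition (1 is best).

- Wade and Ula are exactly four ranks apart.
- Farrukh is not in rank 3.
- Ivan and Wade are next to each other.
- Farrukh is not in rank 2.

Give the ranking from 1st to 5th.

From clue 1: Ula is in {1,5}.
From clues 1–3: Bob → rank 3.
From clues 1–4: Wade → rank 1, Ivan → rank 2, Farrukh → rank 4, Ula → rank 5.

Wade, Ivan, Bob, Farrukh, Ula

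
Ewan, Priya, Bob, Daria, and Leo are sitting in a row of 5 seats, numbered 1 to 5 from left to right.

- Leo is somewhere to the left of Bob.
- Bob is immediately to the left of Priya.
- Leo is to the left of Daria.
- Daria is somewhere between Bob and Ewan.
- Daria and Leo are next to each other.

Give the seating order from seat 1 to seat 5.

From clue 1: Bob is in {2,3,4,5}.
From clues 1–2: Priya is in {3,4,5}.
From clues 1–3: Leo is in {1,2}.
From clues 1–4: Priya is in {3,5}.
From clues 1–5: Ewan → seat 1, Leo → seat 2, Daria → seat 3, Bob → seat 4, Priya → seat 5.

Ewan, Leo, Daria, Bob, Priya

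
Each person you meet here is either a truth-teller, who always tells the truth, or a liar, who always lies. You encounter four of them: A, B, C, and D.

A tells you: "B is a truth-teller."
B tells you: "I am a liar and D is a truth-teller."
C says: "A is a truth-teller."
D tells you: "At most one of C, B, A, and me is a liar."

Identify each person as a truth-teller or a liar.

Consider A. Suppose A is a truth-teller.
Then no assignment of the remaining roles makes every statement match its speaker's type — contradiction.
So A is a liar.
With that fixed, C's statement is false, so C is a liar.
With that fixed, D's statement is false, so D is a liar.
With that fixed, B's statement is false, so B is a liar.

A: liar, B: liar, C: liar, D: liar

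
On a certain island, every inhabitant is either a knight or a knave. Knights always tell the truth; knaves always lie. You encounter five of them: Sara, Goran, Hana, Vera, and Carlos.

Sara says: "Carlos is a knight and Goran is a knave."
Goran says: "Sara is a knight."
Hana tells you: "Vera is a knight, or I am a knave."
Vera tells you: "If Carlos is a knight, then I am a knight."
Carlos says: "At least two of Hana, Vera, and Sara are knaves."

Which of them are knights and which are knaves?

Sara: knave, Goran: knave, Hana: knight, Vera: knight, Carlos: knave

Consider Sara. Suppose Sara is a knight.
Then no assignment of the remaining roles makes every statement match its speaker's type — contradiction.
So Sara is a knave.
With that fixed, Goran's statement is false, so Goran is a knave.
Consider Hana. Suppose Hana is a knave.
Then Hana's own statement would have to be false, but it can't be — contradiction.
So Hana is a knight.
Consider Vera. Suppose Vera is a knave.
Then Hana's statement comes out false, contradicting Hana being a knight.
So Vera is a knight.
With that fixed, Carlos's statement is false, so Carlos is a knave.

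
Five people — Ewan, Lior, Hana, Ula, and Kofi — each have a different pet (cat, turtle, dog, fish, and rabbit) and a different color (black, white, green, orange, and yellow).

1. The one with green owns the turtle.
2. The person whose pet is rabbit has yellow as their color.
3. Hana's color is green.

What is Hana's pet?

With clues 1–3, cat, dog, fish, and rabbit are impossible for Hana's pet.
That leaves turtle.

turtle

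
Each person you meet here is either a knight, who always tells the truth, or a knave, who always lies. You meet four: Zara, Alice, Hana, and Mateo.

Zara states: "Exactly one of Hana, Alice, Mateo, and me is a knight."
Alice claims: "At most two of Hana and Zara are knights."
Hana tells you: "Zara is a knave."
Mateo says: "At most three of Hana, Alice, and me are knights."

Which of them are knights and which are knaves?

Regardless of anyone's role, Alice's statement is true, so Alice is a knight.
With that fixed, Mateo's statement is true, so Mateo is a knight.
With that fixed, Zara's statement is false, so Zara is a knave.
With that fixed, Hana's statement is true, so Hana is a knight.

Zara: knave, Alice: knight, Hana: knight, Mateo: knight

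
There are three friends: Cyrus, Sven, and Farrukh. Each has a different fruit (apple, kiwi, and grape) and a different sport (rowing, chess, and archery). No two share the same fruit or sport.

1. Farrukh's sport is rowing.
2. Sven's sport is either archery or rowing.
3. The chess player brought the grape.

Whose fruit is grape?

Cyrus

With clues 1–3, Farrukh and Sven are impossible for the one with fruit grape.
That leaves Cyrus.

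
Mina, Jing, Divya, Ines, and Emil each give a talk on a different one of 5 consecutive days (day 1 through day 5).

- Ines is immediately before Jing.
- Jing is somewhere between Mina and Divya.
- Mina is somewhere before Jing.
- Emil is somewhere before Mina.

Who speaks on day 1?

With clue 1, Jing is ruled out for day 1.
With clues 1–2, Ines is ruled out for day 1.
With clues 1–3, Divya is ruled out for day 1.
With clues 1–4, Mina is ruled out for day 1.
So day 1 is Emil.

Emil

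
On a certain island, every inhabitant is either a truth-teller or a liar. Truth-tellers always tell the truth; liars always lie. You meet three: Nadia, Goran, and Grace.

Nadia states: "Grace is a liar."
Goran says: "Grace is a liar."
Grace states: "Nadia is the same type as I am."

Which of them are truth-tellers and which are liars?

Nadia: truth-teller, Goran: truth-teller, Grace: liar

Consider Nadia. Suppose Nadia is a liar.
Then whichever role Grace has, Grace's statement has the wrong truth value — contradiction.
So Nadia is a truth-teller.
Consider Goran. Suppose Goran is a liar.
Then no assignment of the remaining roles makes every statement match its speaker's type — contradiction.
So Goran is a truth-teller.
Consider Grace. Suppose Grace is a truth-teller.
Then Nadia's statement comes out false, contradicting Nadia being a truth-teller.
So Grace is a liar.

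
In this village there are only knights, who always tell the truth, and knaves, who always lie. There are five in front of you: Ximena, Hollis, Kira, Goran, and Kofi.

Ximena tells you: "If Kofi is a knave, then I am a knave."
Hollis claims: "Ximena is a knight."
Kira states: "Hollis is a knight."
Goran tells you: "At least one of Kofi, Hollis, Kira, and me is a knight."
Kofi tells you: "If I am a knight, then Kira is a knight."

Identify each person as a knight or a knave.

Ximena: knight, Hollis: knight, Kira: knight, Goran: knight, Kofi: knight

Consider Ximena. Suppose Ximena is a knave.
Then Ximena's own statement would have to be false, but it can't be — contradiction.
So Ximena is a knight.
With that fixed, Hollis's statement is true, so Hollis is a knight.
With that fixed, Kira's statement is true, so Kira is a knight.
With that fixed, Goran's statement is true, so Goran is a knight.
With that fixed, Kofi's statement is true, so Kofi is a knight.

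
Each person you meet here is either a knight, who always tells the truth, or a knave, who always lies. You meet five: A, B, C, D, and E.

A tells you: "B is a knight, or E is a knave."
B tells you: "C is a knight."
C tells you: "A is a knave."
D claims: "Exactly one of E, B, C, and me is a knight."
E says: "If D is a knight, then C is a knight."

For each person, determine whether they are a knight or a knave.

Consider A. Suppose A is a knave.
Then no assignment of the remaining roles makes every statement match its speaker's type — contradiction.
So A is a knight.
With that fixed, C's statement is false, so C is a knave.
With that fixed, B's statement is false, so B is a knave.
Consider D. Suppose D is a knave.
Then no assignment of the remaining roles makes every statement match its speaker's type — contradiction.
So D is a knight.
With that fixed, E's statement is false, so E is a knave.

A: knight, B: knave, C: knave, D: knight, E: knave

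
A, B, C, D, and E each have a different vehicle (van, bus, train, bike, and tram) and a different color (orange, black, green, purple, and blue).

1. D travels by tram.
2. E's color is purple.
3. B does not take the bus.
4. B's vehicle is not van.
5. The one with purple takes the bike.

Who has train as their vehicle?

Clue 1 rules out D for the one with vehicle train.
With clues 1–5, A, C, and E are impossible for the one with vehicle train.
That leaves B.

B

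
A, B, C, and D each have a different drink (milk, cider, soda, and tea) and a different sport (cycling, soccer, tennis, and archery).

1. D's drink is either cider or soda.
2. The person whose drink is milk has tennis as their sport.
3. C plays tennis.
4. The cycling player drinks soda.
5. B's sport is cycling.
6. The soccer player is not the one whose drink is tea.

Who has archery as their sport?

A

With clues 1–3, C is impossible for the one with sport archery.
With clues 1–5, B is impossible for the one with sport archery.
With clues 1–6, D is impossible for the one with sport archery.
That leaves A.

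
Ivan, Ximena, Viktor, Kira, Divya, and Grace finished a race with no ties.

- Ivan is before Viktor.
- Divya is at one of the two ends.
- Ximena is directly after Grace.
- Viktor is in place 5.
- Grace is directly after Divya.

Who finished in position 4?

Ivan

With clues 1–2, Divya is ruled out for place 4.
With clues 1–4, Grace and Viktor are ruled out for place 4.
With clues 1–5, Kira and Ximena are ruled out for place 4.
So place 4 is Ivan.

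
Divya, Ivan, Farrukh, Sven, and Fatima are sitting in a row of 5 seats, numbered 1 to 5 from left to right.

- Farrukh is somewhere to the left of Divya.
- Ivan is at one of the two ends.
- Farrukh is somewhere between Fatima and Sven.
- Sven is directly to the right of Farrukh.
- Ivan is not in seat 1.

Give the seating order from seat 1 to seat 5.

From clue 1: Divya is in {2,3,4,5}.
From clues 1–2: Ivan is in {1,5}.
From clues 1–4: Divya is in {4,5}.
From clues 1–5: Fatima → seat 1, Farrukh → seat 2, Sven → seat 3, Divya → seat 4, Ivan → seat 5.

Fatima, Farrukh, Sven, Divya, Ivan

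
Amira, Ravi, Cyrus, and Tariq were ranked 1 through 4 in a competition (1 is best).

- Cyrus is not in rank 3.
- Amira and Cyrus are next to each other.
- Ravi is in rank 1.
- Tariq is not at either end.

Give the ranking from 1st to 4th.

From clue 1: Cyrus is in {1,2,4}.
From clues 1–2: Amira is in {1,2,3}.
From clues 1–3: Ravi → rank 1, Amira → rank 3.
From clues 1–4: Tariq → rank 2, Cyrus → rank 4.

Ravi, Tariq, Amira, Cyrus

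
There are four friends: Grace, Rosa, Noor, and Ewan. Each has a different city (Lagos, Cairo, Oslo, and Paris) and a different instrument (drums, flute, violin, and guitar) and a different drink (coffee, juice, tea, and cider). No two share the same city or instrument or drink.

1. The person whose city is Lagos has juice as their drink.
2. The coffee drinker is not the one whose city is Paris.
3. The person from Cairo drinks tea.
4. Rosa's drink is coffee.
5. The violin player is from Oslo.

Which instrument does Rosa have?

With clues 1–5, drums, flute, and guitar are impossible for Rosa's instrument.
That leaves violin.

violin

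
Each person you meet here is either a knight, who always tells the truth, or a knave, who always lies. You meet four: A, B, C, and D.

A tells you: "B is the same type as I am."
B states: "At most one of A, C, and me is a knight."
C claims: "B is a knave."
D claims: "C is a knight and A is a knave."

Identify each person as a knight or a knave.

Consider A. Suppose A is a knight.
Then no assignment of the remaining roles makes every statement match its speaker's type — contradiction.
So A is a knave.
Consider B. Suppose B is a knave.
Then A's statement comes out true, contradicting A being a knave.
So B is a knight.
With that fixed, C's statement is false, so C is a knave.
With that fixed, D's statement is false, so D is a knave.

A: knave, B: knight, C: knave, D: knave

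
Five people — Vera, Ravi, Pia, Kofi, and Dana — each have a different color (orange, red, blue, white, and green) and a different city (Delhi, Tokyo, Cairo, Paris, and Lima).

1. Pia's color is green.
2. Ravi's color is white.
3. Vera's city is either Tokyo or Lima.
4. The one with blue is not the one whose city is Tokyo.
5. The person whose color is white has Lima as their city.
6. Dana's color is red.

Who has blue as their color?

Clue 1 rules out Pia for the one with color blue.
With clues 1–2, Ravi is impossible for the one with color blue.
With clues 1–5, Vera is impossible for the one with color blue.
With clues 1–6, Dana is impossible for the one with color blue.
That leaves Kofi.

Kofi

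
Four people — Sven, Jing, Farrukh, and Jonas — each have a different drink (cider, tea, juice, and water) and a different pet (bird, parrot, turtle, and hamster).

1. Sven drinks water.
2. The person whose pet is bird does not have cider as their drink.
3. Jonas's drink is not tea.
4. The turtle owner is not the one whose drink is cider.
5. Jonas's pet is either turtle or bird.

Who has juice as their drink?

Jonas

Clue 1 rules out Sven for the one with drink juice.
With clues 1–5, Farrukh and Jing are impossible for the one with drink juice.
That leaves Jonas.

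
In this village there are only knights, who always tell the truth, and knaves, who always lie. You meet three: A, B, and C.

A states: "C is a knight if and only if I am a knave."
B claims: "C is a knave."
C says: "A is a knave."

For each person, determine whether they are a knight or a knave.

A: knight, B: knight, C: knave

Consider A. Suppose A is a knave.
Then no assignment of the remaining roles makes every statement match its speaker's type — contradiction.
So A is a knight.
With that fixed, C's statement is false, so C is a knave.
With that fixed, B's statement is true, so B is a knight.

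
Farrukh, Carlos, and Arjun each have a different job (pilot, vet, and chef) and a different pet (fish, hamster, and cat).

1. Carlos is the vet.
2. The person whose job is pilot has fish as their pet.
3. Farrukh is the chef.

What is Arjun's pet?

fish

With clues 1–3, cat and hamster are impossible for Arjun's pet.
That leaves fish.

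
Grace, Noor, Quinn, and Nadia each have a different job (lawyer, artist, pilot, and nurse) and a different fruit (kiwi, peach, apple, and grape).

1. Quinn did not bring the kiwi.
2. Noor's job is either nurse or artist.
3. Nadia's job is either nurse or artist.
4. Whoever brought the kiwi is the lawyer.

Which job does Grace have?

With clues 1–3, artist and nurse are impossible for Grace's job.
With clues 1–4, pilot is impossible for Grace's job.
That leaves lawyer.

lawyer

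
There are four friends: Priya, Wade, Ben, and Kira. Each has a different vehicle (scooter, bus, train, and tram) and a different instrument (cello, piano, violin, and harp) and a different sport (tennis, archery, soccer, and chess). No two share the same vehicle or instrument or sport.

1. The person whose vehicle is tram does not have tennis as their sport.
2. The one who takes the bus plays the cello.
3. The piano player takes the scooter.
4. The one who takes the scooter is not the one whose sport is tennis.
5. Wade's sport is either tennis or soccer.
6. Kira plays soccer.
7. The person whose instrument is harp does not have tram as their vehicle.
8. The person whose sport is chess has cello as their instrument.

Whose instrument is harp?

Wade

With clues 1–8, Ben, Kira, and Priya are impossible for the one with instrument harp.
That leaves Wade.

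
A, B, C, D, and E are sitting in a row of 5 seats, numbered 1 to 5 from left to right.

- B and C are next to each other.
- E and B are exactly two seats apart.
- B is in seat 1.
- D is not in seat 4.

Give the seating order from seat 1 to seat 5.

B, C, E, A, D

From clues 1–3: B → seat 1, C → seat 2, E → seat 3.
From clues 1–4: A → seat 4, D → seat 5.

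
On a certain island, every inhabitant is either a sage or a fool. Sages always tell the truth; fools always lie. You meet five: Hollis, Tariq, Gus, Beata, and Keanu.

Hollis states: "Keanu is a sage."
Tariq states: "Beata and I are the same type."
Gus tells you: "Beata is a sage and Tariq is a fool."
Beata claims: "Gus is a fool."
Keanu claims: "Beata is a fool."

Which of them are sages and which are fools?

Hollis: fool, Tariq: sage, Gus: fool, Beata: sage, Keanu: fool

Consider Hollis. Suppose Hollis is a sage.
Then no assignment of the remaining roles makes every statement match its speaker's type — contradiction.
So Hollis is a fool.
Consider Tariq. Suppose Tariq is a fool.
Then no assignment of the remaining roles makes every statement match its speaker's type — contradiction.
So Tariq is a sage.
With that fixed, Gus's statement is false, so Gus is a fool.
With that fixed, Beata's statement is true, so Beata is a sage.
With that fixed, Keanu's statement is false, so Keanu is a fool.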